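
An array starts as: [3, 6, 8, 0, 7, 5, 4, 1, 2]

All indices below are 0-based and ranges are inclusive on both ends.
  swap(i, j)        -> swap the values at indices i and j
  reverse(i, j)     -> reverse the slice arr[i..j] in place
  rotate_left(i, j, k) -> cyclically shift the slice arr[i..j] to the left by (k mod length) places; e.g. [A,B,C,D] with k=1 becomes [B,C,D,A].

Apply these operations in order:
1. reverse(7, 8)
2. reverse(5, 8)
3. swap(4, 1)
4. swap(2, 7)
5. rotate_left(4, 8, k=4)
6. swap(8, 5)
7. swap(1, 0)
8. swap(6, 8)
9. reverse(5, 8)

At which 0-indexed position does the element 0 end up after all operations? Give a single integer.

Answer: 3

Derivation:
After 1 (reverse(7, 8)): [3, 6, 8, 0, 7, 5, 4, 2, 1]
After 2 (reverse(5, 8)): [3, 6, 8, 0, 7, 1, 2, 4, 5]
After 3 (swap(4, 1)): [3, 7, 8, 0, 6, 1, 2, 4, 5]
After 4 (swap(2, 7)): [3, 7, 4, 0, 6, 1, 2, 8, 5]
After 5 (rotate_left(4, 8, k=4)): [3, 7, 4, 0, 5, 6, 1, 2, 8]
After 6 (swap(8, 5)): [3, 7, 4, 0, 5, 8, 1, 2, 6]
After 7 (swap(1, 0)): [7, 3, 4, 0, 5, 8, 1, 2, 6]
After 8 (swap(6, 8)): [7, 3, 4, 0, 5, 8, 6, 2, 1]
After 9 (reverse(5, 8)): [7, 3, 4, 0, 5, 1, 2, 6, 8]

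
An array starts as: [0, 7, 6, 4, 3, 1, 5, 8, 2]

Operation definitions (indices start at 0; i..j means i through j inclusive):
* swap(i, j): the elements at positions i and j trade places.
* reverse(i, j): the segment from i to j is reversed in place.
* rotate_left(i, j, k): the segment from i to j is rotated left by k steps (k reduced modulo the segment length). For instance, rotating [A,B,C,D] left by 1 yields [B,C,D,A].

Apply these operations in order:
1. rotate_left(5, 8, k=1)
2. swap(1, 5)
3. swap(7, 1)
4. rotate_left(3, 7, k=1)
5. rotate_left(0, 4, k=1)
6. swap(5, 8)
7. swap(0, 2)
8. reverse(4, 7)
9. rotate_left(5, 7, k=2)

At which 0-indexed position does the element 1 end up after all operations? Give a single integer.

After 1 (rotate_left(5, 8, k=1)): [0, 7, 6, 4, 3, 5, 8, 2, 1]
After 2 (swap(1, 5)): [0, 5, 6, 4, 3, 7, 8, 2, 1]
After 3 (swap(7, 1)): [0, 2, 6, 4, 3, 7, 8, 5, 1]
After 4 (rotate_left(3, 7, k=1)): [0, 2, 6, 3, 7, 8, 5, 4, 1]
After 5 (rotate_left(0, 4, k=1)): [2, 6, 3, 7, 0, 8, 5, 4, 1]
After 6 (swap(5, 8)): [2, 6, 3, 7, 0, 1, 5, 4, 8]
After 7 (swap(0, 2)): [3, 6, 2, 7, 0, 1, 5, 4, 8]
After 8 (reverse(4, 7)): [3, 6, 2, 7, 4, 5, 1, 0, 8]
After 9 (rotate_left(5, 7, k=2)): [3, 6, 2, 7, 4, 0, 5, 1, 8]

Answer: 7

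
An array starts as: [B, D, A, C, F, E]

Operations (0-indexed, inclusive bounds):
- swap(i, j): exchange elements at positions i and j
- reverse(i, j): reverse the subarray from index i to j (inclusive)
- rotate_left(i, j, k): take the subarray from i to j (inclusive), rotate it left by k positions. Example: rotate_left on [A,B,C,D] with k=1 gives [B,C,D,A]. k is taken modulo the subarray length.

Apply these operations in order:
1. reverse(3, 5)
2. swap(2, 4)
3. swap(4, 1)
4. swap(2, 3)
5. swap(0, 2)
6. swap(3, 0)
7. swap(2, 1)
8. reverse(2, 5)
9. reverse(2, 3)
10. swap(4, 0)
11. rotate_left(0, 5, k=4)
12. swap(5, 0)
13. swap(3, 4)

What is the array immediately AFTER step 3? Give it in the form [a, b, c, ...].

Answer: [B, A, F, E, D, C]

Derivation:
After 1 (reverse(3, 5)): [B, D, A, E, F, C]
After 2 (swap(2, 4)): [B, D, F, E, A, C]
After 3 (swap(4, 1)): [B, A, F, E, D, C]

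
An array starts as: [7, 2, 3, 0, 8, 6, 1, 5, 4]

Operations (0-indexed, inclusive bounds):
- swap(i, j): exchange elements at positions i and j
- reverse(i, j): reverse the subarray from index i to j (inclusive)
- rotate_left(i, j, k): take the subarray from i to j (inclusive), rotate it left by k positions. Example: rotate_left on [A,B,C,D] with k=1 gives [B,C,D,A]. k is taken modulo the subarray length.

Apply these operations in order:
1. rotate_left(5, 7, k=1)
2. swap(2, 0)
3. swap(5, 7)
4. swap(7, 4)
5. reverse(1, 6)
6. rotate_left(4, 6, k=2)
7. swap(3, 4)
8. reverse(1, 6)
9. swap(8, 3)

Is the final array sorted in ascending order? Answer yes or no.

Answer: no

Derivation:
After 1 (rotate_left(5, 7, k=1)): [7, 2, 3, 0, 8, 1, 5, 6, 4]
After 2 (swap(2, 0)): [3, 2, 7, 0, 8, 1, 5, 6, 4]
After 3 (swap(5, 7)): [3, 2, 7, 0, 8, 6, 5, 1, 4]
After 4 (swap(7, 4)): [3, 2, 7, 0, 1, 6, 5, 8, 4]
After 5 (reverse(1, 6)): [3, 5, 6, 1, 0, 7, 2, 8, 4]
After 6 (rotate_left(4, 6, k=2)): [3, 5, 6, 1, 2, 0, 7, 8, 4]
After 7 (swap(3, 4)): [3, 5, 6, 2, 1, 0, 7, 8, 4]
After 8 (reverse(1, 6)): [3, 7, 0, 1, 2, 6, 5, 8, 4]
After 9 (swap(8, 3)): [3, 7, 0, 4, 2, 6, 5, 8, 1]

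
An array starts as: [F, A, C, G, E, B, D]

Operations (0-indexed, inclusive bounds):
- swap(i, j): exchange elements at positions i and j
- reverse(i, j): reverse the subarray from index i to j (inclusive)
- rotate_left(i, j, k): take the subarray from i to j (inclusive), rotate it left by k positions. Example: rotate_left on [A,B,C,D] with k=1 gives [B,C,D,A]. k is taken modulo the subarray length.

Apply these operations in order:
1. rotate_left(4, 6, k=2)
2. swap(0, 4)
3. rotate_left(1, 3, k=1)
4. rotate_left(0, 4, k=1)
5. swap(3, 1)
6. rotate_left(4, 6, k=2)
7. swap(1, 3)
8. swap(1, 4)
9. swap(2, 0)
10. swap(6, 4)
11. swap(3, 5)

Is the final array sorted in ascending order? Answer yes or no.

Answer: yes

Derivation:
After 1 (rotate_left(4, 6, k=2)): [F, A, C, G, D, E, B]
After 2 (swap(0, 4)): [D, A, C, G, F, E, B]
After 3 (rotate_left(1, 3, k=1)): [D, C, G, A, F, E, B]
After 4 (rotate_left(0, 4, k=1)): [C, G, A, F, D, E, B]
After 5 (swap(3, 1)): [C, F, A, G, D, E, B]
After 6 (rotate_left(4, 6, k=2)): [C, F, A, G, B, D, E]
After 7 (swap(1, 3)): [C, G, A, F, B, D, E]
After 8 (swap(1, 4)): [C, B, A, F, G, D, E]
After 9 (swap(2, 0)): [A, B, C, F, G, D, E]
After 10 (swap(6, 4)): [A, B, C, F, E, D, G]
After 11 (swap(3, 5)): [A, B, C, D, E, F, G]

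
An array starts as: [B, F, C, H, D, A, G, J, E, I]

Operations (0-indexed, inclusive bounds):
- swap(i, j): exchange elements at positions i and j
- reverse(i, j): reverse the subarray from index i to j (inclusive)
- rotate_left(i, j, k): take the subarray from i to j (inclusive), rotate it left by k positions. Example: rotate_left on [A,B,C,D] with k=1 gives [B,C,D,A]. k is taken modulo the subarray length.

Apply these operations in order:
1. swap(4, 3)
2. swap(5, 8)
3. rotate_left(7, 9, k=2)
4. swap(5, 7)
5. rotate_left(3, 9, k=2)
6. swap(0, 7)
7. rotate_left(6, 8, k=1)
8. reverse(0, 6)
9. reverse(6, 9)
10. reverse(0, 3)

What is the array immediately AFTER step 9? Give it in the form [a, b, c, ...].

Answer: [B, E, G, I, C, F, H, J, D, A]

Derivation:
After 1 (swap(4, 3)): [B, F, C, D, H, A, G, J, E, I]
After 2 (swap(5, 8)): [B, F, C, D, H, E, G, J, A, I]
After 3 (rotate_left(7, 9, k=2)): [B, F, C, D, H, E, G, I, J, A]
After 4 (swap(5, 7)): [B, F, C, D, H, I, G, E, J, A]
After 5 (rotate_left(3, 9, k=2)): [B, F, C, I, G, E, J, A, D, H]
After 6 (swap(0, 7)): [A, F, C, I, G, E, J, B, D, H]
After 7 (rotate_left(6, 8, k=1)): [A, F, C, I, G, E, B, D, J, H]
After 8 (reverse(0, 6)): [B, E, G, I, C, F, A, D, J, H]
After 9 (reverse(6, 9)): [B, E, G, I, C, F, H, J, D, A]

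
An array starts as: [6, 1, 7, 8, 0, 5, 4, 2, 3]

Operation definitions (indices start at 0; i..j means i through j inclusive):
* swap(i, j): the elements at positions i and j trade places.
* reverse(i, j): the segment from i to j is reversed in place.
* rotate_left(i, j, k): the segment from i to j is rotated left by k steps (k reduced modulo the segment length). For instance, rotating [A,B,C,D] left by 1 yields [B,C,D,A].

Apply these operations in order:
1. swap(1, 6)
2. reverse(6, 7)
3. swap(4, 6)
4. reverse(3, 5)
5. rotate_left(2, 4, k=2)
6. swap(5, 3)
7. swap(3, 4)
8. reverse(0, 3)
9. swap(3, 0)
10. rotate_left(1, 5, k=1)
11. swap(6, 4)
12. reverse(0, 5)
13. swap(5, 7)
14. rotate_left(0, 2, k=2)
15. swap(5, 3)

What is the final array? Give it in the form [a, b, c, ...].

After 1 (swap(1, 6)): [6, 4, 7, 8, 0, 5, 1, 2, 3]
After 2 (reverse(6, 7)): [6, 4, 7, 8, 0, 5, 2, 1, 3]
After 3 (swap(4, 6)): [6, 4, 7, 8, 2, 5, 0, 1, 3]
After 4 (reverse(3, 5)): [6, 4, 7, 5, 2, 8, 0, 1, 3]
After 5 (rotate_left(2, 4, k=2)): [6, 4, 2, 7, 5, 8, 0, 1, 3]
After 6 (swap(5, 3)): [6, 4, 2, 8, 5, 7, 0, 1, 3]
After 7 (swap(3, 4)): [6, 4, 2, 5, 8, 7, 0, 1, 3]
After 8 (reverse(0, 3)): [5, 2, 4, 6, 8, 7, 0, 1, 3]
After 9 (swap(3, 0)): [6, 2, 4, 5, 8, 7, 0, 1, 3]
After 10 (rotate_left(1, 5, k=1)): [6, 4, 5, 8, 7, 2, 0, 1, 3]
After 11 (swap(6, 4)): [6, 4, 5, 8, 0, 2, 7, 1, 3]
After 12 (reverse(0, 5)): [2, 0, 8, 5, 4, 6, 7, 1, 3]
After 13 (swap(5, 7)): [2, 0, 8, 5, 4, 1, 7, 6, 3]
After 14 (rotate_left(0, 2, k=2)): [8, 2, 0, 5, 4, 1, 7, 6, 3]
After 15 (swap(5, 3)): [8, 2, 0, 1, 4, 5, 7, 6, 3]

Answer: [8, 2, 0, 1, 4, 5, 7, 6, 3]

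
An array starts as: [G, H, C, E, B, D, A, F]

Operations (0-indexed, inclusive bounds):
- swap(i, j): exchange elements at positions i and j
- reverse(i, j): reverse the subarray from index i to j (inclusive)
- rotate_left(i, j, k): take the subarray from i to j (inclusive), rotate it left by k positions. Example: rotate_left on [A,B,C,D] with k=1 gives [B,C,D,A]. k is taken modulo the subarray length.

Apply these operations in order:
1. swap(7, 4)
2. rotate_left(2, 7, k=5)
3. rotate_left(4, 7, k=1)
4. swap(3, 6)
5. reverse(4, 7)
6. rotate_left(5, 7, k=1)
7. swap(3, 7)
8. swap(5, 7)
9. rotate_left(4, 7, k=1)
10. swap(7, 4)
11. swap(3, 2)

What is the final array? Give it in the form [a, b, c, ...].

Answer: [G, H, C, B, E, F, D, A]

Derivation:
After 1 (swap(7, 4)): [G, H, C, E, F, D, A, B]
After 2 (rotate_left(2, 7, k=5)): [G, H, B, C, E, F, D, A]
After 3 (rotate_left(4, 7, k=1)): [G, H, B, C, F, D, A, E]
After 4 (swap(3, 6)): [G, H, B, A, F, D, C, E]
After 5 (reverse(4, 7)): [G, H, B, A, E, C, D, F]
After 6 (rotate_left(5, 7, k=1)): [G, H, B, A, E, D, F, C]
After 7 (swap(3, 7)): [G, H, B, C, E, D, F, A]
After 8 (swap(5, 7)): [G, H, B, C, E, A, F, D]
After 9 (rotate_left(4, 7, k=1)): [G, H, B, C, A, F, D, E]
After 10 (swap(7, 4)): [G, H, B, C, E, F, D, A]
After 11 (swap(3, 2)): [G, H, C, B, E, F, D, A]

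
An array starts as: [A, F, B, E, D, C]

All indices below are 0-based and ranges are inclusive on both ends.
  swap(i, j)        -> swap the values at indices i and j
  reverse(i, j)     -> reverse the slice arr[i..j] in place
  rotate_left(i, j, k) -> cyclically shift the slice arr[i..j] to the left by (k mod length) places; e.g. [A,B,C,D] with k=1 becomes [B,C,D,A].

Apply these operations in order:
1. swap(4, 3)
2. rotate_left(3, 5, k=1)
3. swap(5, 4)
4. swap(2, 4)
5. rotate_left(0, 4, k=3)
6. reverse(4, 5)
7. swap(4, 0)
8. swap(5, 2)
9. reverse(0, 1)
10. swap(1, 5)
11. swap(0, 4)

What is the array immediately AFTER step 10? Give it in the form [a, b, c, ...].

Answer: [B, A, D, F, E, C]

Derivation:
After 1 (swap(4, 3)): [A, F, B, D, E, C]
After 2 (rotate_left(3, 5, k=1)): [A, F, B, E, C, D]
After 3 (swap(5, 4)): [A, F, B, E, D, C]
After 4 (swap(2, 4)): [A, F, D, E, B, C]
After 5 (rotate_left(0, 4, k=3)): [E, B, A, F, D, C]
After 6 (reverse(4, 5)): [E, B, A, F, C, D]
After 7 (swap(4, 0)): [C, B, A, F, E, D]
After 8 (swap(5, 2)): [C, B, D, F, E, A]
After 9 (reverse(0, 1)): [B, C, D, F, E, A]
After 10 (swap(1, 5)): [B, A, D, F, E, C]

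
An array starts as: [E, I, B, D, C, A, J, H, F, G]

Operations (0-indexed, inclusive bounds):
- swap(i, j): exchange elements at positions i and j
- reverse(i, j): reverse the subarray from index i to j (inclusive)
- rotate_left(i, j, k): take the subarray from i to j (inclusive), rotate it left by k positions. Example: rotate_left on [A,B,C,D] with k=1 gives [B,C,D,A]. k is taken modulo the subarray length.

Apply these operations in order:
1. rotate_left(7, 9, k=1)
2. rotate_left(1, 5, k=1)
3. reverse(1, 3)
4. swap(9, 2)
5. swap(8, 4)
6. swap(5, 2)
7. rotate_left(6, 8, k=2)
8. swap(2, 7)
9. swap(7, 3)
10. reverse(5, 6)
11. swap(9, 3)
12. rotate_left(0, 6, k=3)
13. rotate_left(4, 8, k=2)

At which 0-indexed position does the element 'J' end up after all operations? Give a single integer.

After 1 (rotate_left(7, 9, k=1)): [E, I, B, D, C, A, J, F, G, H]
After 2 (rotate_left(1, 5, k=1)): [E, B, D, C, A, I, J, F, G, H]
After 3 (reverse(1, 3)): [E, C, D, B, A, I, J, F, G, H]
After 4 (swap(9, 2)): [E, C, H, B, A, I, J, F, G, D]
After 5 (swap(8, 4)): [E, C, H, B, G, I, J, F, A, D]
After 6 (swap(5, 2)): [E, C, I, B, G, H, J, F, A, D]
After 7 (rotate_left(6, 8, k=2)): [E, C, I, B, G, H, A, J, F, D]
After 8 (swap(2, 7)): [E, C, J, B, G, H, A, I, F, D]
After 9 (swap(7, 3)): [E, C, J, I, G, H, A, B, F, D]
After 10 (reverse(5, 6)): [E, C, J, I, G, A, H, B, F, D]
After 11 (swap(9, 3)): [E, C, J, D, G, A, H, B, F, I]
After 12 (rotate_left(0, 6, k=3)): [D, G, A, H, E, C, J, B, F, I]
After 13 (rotate_left(4, 8, k=2)): [D, G, A, H, J, B, F, E, C, I]

Answer: 4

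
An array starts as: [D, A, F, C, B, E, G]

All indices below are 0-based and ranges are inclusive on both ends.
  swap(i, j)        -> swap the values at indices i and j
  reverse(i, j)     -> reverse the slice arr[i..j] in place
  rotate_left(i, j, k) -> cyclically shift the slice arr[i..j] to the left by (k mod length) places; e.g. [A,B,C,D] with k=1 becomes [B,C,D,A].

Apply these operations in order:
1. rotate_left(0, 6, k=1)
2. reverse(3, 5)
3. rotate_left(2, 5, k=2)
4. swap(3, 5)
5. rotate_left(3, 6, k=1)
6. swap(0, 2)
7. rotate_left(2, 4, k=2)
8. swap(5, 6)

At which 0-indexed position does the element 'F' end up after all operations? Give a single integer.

After 1 (rotate_left(0, 6, k=1)): [A, F, C, B, E, G, D]
After 2 (reverse(3, 5)): [A, F, C, G, E, B, D]
After 3 (rotate_left(2, 5, k=2)): [A, F, E, B, C, G, D]
After 4 (swap(3, 5)): [A, F, E, G, C, B, D]
After 5 (rotate_left(3, 6, k=1)): [A, F, E, C, B, D, G]
After 6 (swap(0, 2)): [E, F, A, C, B, D, G]
After 7 (rotate_left(2, 4, k=2)): [E, F, B, A, C, D, G]
After 8 (swap(5, 6)): [E, F, B, A, C, G, D]

Answer: 1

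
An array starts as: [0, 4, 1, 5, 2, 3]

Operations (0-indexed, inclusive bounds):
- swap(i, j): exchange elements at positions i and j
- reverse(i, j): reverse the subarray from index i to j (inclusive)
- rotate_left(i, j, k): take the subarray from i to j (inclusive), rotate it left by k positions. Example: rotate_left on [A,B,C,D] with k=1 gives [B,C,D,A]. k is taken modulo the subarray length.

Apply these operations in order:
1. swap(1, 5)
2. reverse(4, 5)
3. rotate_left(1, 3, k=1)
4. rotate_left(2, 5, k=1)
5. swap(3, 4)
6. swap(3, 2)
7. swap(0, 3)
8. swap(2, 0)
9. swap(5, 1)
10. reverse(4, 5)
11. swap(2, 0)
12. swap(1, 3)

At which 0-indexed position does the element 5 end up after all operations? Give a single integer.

Answer: 3

Derivation:
After 1 (swap(1, 5)): [0, 3, 1, 5, 2, 4]
After 2 (reverse(4, 5)): [0, 3, 1, 5, 4, 2]
After 3 (rotate_left(1, 3, k=1)): [0, 1, 5, 3, 4, 2]
After 4 (rotate_left(2, 5, k=1)): [0, 1, 3, 4, 2, 5]
After 5 (swap(3, 4)): [0, 1, 3, 2, 4, 5]
After 6 (swap(3, 2)): [0, 1, 2, 3, 4, 5]
After 7 (swap(0, 3)): [3, 1, 2, 0, 4, 5]
After 8 (swap(2, 0)): [2, 1, 3, 0, 4, 5]
After 9 (swap(5, 1)): [2, 5, 3, 0, 4, 1]
After 10 (reverse(4, 5)): [2, 5, 3, 0, 1, 4]
After 11 (swap(2, 0)): [3, 5, 2, 0, 1, 4]
After 12 (swap(1, 3)): [3, 0, 2, 5, 1, 4]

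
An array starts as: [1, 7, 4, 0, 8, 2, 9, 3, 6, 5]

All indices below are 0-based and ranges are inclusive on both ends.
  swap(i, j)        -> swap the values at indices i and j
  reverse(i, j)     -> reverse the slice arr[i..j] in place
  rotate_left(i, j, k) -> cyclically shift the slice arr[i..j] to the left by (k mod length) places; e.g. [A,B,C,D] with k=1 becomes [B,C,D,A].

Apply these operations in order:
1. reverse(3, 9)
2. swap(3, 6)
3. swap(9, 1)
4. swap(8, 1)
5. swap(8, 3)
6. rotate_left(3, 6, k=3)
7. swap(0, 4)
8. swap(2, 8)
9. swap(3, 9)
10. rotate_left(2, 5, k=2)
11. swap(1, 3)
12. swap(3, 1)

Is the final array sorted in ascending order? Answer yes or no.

Answer: no

Derivation:
After 1 (reverse(3, 9)): [1, 7, 4, 5, 6, 3, 9, 2, 8, 0]
After 2 (swap(3, 6)): [1, 7, 4, 9, 6, 3, 5, 2, 8, 0]
After 3 (swap(9, 1)): [1, 0, 4, 9, 6, 3, 5, 2, 8, 7]
After 4 (swap(8, 1)): [1, 8, 4, 9, 6, 3, 5, 2, 0, 7]
After 5 (swap(8, 3)): [1, 8, 4, 0, 6, 3, 5, 2, 9, 7]
After 6 (rotate_left(3, 6, k=3)): [1, 8, 4, 5, 0, 6, 3, 2, 9, 7]
After 7 (swap(0, 4)): [0, 8, 4, 5, 1, 6, 3, 2, 9, 7]
After 8 (swap(2, 8)): [0, 8, 9, 5, 1, 6, 3, 2, 4, 7]
After 9 (swap(3, 9)): [0, 8, 9, 7, 1, 6, 3, 2, 4, 5]
After 10 (rotate_left(2, 5, k=2)): [0, 8, 1, 6, 9, 7, 3, 2, 4, 5]
After 11 (swap(1, 3)): [0, 6, 1, 8, 9, 7, 3, 2, 4, 5]
After 12 (swap(3, 1)): [0, 8, 1, 6, 9, 7, 3, 2, 4, 5]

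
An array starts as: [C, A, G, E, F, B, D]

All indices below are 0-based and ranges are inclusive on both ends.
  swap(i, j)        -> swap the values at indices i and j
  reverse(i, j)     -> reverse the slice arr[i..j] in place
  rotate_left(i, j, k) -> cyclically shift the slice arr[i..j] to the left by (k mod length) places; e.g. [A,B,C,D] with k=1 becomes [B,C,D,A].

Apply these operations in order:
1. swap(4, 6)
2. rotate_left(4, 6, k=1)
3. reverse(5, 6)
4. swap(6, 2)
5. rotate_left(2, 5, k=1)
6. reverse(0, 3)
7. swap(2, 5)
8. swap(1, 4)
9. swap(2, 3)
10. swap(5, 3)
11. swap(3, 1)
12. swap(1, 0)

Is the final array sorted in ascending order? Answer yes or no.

Answer: yes

Derivation:
After 1 (swap(4, 6)): [C, A, G, E, D, B, F]
After 2 (rotate_left(4, 6, k=1)): [C, A, G, E, B, F, D]
After 3 (reverse(5, 6)): [C, A, G, E, B, D, F]
After 4 (swap(6, 2)): [C, A, F, E, B, D, G]
After 5 (rotate_left(2, 5, k=1)): [C, A, E, B, D, F, G]
After 6 (reverse(0, 3)): [B, E, A, C, D, F, G]
After 7 (swap(2, 5)): [B, E, F, C, D, A, G]
After 8 (swap(1, 4)): [B, D, F, C, E, A, G]
After 9 (swap(2, 3)): [B, D, C, F, E, A, G]
After 10 (swap(5, 3)): [B, D, C, A, E, F, G]
After 11 (swap(3, 1)): [B, A, C, D, E, F, G]
After 12 (swap(1, 0)): [A, B, C, D, E, F, G]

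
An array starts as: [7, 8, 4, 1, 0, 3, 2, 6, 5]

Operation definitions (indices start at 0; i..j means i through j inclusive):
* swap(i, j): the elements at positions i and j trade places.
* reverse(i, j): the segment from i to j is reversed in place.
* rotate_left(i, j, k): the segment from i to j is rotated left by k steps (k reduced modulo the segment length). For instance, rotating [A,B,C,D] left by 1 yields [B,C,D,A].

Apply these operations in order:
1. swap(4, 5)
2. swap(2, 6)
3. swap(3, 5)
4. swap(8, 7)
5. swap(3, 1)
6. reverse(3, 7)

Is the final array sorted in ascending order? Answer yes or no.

Answer: no

Derivation:
After 1 (swap(4, 5)): [7, 8, 4, 1, 3, 0, 2, 6, 5]
After 2 (swap(2, 6)): [7, 8, 2, 1, 3, 0, 4, 6, 5]
After 3 (swap(3, 5)): [7, 8, 2, 0, 3, 1, 4, 6, 5]
After 4 (swap(8, 7)): [7, 8, 2, 0, 3, 1, 4, 5, 6]
After 5 (swap(3, 1)): [7, 0, 2, 8, 3, 1, 4, 5, 6]
After 6 (reverse(3, 7)): [7, 0, 2, 5, 4, 1, 3, 8, 6]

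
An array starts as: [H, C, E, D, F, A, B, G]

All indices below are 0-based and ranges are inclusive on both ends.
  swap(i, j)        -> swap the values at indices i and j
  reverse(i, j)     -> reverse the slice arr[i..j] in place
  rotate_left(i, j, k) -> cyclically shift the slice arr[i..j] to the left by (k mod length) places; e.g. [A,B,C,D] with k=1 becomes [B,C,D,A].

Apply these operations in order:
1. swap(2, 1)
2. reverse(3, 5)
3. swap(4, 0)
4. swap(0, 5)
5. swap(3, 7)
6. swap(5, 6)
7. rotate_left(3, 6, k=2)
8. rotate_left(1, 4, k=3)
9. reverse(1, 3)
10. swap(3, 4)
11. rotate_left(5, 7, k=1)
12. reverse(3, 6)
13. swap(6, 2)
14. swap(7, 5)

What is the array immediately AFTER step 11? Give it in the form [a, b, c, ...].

Answer: [D, C, E, B, F, H, A, G]

Derivation:
After 1 (swap(2, 1)): [H, E, C, D, F, A, B, G]
After 2 (reverse(3, 5)): [H, E, C, A, F, D, B, G]
After 3 (swap(4, 0)): [F, E, C, A, H, D, B, G]
After 4 (swap(0, 5)): [D, E, C, A, H, F, B, G]
After 5 (swap(3, 7)): [D, E, C, G, H, F, B, A]
After 6 (swap(5, 6)): [D, E, C, G, H, B, F, A]
After 7 (rotate_left(3, 6, k=2)): [D, E, C, B, F, G, H, A]
After 8 (rotate_left(1, 4, k=3)): [D, F, E, C, B, G, H, A]
After 9 (reverse(1, 3)): [D, C, E, F, B, G, H, A]
After 10 (swap(3, 4)): [D, C, E, B, F, G, H, A]
After 11 (rotate_left(5, 7, k=1)): [D, C, E, B, F, H, A, G]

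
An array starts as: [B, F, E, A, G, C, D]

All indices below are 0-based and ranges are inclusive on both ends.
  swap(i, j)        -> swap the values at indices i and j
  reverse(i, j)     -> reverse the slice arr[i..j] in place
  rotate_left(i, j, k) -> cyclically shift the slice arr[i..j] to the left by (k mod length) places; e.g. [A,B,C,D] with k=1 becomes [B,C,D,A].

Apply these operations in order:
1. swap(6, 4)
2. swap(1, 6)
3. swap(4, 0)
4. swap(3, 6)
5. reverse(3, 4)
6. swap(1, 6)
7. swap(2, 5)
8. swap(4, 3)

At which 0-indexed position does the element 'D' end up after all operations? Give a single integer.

Answer: 0

Derivation:
After 1 (swap(6, 4)): [B, F, E, A, D, C, G]
After 2 (swap(1, 6)): [B, G, E, A, D, C, F]
After 3 (swap(4, 0)): [D, G, E, A, B, C, F]
After 4 (swap(3, 6)): [D, G, E, F, B, C, A]
After 5 (reverse(3, 4)): [D, G, E, B, F, C, A]
After 6 (swap(1, 6)): [D, A, E, B, F, C, G]
After 7 (swap(2, 5)): [D, A, C, B, F, E, G]
After 8 (swap(4, 3)): [D, A, C, F, B, E, G]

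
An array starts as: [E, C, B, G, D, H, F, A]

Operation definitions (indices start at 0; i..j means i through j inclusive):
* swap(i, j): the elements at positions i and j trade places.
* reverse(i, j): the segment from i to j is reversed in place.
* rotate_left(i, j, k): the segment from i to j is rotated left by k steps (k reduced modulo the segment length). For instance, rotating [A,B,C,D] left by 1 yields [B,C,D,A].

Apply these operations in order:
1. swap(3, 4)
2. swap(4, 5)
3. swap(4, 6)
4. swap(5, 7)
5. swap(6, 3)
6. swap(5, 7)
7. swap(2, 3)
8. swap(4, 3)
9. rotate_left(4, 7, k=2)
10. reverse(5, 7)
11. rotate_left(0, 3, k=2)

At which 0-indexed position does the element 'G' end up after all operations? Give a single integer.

After 1 (swap(3, 4)): [E, C, B, D, G, H, F, A]
After 2 (swap(4, 5)): [E, C, B, D, H, G, F, A]
After 3 (swap(4, 6)): [E, C, B, D, F, G, H, A]
After 4 (swap(5, 7)): [E, C, B, D, F, A, H, G]
After 5 (swap(6, 3)): [E, C, B, H, F, A, D, G]
After 6 (swap(5, 7)): [E, C, B, H, F, G, D, A]
After 7 (swap(2, 3)): [E, C, H, B, F, G, D, A]
After 8 (swap(4, 3)): [E, C, H, F, B, G, D, A]
After 9 (rotate_left(4, 7, k=2)): [E, C, H, F, D, A, B, G]
After 10 (reverse(5, 7)): [E, C, H, F, D, G, B, A]
After 11 (rotate_left(0, 3, k=2)): [H, F, E, C, D, G, B, A]

Answer: 5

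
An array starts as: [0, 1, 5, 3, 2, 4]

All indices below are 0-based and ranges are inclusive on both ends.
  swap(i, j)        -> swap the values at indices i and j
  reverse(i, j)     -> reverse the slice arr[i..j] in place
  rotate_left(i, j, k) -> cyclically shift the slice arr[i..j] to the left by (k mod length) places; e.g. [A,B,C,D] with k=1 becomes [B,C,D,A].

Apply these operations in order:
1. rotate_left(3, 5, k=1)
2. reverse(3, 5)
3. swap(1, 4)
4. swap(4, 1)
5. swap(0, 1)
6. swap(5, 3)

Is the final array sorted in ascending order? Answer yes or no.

Answer: no

Derivation:
After 1 (rotate_left(3, 5, k=1)): [0, 1, 5, 2, 4, 3]
After 2 (reverse(3, 5)): [0, 1, 5, 3, 4, 2]
After 3 (swap(1, 4)): [0, 4, 5, 3, 1, 2]
After 4 (swap(4, 1)): [0, 1, 5, 3, 4, 2]
After 5 (swap(0, 1)): [1, 0, 5, 3, 4, 2]
After 6 (swap(5, 3)): [1, 0, 5, 2, 4, 3]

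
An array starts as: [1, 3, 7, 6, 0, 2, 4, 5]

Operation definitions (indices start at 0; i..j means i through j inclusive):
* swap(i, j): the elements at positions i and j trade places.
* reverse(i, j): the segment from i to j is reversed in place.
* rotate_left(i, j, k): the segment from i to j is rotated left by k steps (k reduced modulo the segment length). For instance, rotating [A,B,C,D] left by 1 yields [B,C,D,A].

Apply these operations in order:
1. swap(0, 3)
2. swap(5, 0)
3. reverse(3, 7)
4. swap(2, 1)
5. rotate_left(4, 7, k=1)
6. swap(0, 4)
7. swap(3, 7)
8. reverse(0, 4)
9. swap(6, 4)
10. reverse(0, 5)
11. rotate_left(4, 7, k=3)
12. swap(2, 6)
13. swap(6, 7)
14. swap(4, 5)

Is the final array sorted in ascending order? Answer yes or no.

After 1 (swap(0, 3)): [6, 3, 7, 1, 0, 2, 4, 5]
After 2 (swap(5, 0)): [2, 3, 7, 1, 0, 6, 4, 5]
After 3 (reverse(3, 7)): [2, 3, 7, 5, 4, 6, 0, 1]
After 4 (swap(2, 1)): [2, 7, 3, 5, 4, 6, 0, 1]
After 5 (rotate_left(4, 7, k=1)): [2, 7, 3, 5, 6, 0, 1, 4]
After 6 (swap(0, 4)): [6, 7, 3, 5, 2, 0, 1, 4]
After 7 (swap(3, 7)): [6, 7, 3, 4, 2, 0, 1, 5]
After 8 (reverse(0, 4)): [2, 4, 3, 7, 6, 0, 1, 5]
After 9 (swap(6, 4)): [2, 4, 3, 7, 1, 0, 6, 5]
After 10 (reverse(0, 5)): [0, 1, 7, 3, 4, 2, 6, 5]
After 11 (rotate_left(4, 7, k=3)): [0, 1, 7, 3, 5, 4, 2, 6]
After 12 (swap(2, 6)): [0, 1, 2, 3, 5, 4, 7, 6]
After 13 (swap(6, 7)): [0, 1, 2, 3, 5, 4, 6, 7]
After 14 (swap(4, 5)): [0, 1, 2, 3, 4, 5, 6, 7]

Answer: yes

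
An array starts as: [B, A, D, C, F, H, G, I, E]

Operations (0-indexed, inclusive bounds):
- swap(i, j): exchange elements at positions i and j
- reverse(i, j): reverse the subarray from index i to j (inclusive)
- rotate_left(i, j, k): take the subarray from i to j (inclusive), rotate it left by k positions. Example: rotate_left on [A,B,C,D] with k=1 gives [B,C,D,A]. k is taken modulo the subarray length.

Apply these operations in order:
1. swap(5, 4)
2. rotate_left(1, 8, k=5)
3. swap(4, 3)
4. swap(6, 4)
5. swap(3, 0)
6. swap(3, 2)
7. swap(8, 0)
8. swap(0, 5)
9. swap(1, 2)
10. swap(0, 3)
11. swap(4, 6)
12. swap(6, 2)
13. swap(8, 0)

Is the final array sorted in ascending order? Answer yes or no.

After 1 (swap(5, 4)): [B, A, D, C, H, F, G, I, E]
After 2 (rotate_left(1, 8, k=5)): [B, G, I, E, A, D, C, H, F]
After 3 (swap(4, 3)): [B, G, I, A, E, D, C, H, F]
After 4 (swap(6, 4)): [B, G, I, A, C, D, E, H, F]
After 5 (swap(3, 0)): [A, G, I, B, C, D, E, H, F]
After 6 (swap(3, 2)): [A, G, B, I, C, D, E, H, F]
After 7 (swap(8, 0)): [F, G, B, I, C, D, E, H, A]
After 8 (swap(0, 5)): [D, G, B, I, C, F, E, H, A]
After 9 (swap(1, 2)): [D, B, G, I, C, F, E, H, A]
After 10 (swap(0, 3)): [I, B, G, D, C, F, E, H, A]
After 11 (swap(4, 6)): [I, B, G, D, E, F, C, H, A]
After 12 (swap(6, 2)): [I, B, C, D, E, F, G, H, A]
After 13 (swap(8, 0)): [A, B, C, D, E, F, G, H, I]

Answer: yes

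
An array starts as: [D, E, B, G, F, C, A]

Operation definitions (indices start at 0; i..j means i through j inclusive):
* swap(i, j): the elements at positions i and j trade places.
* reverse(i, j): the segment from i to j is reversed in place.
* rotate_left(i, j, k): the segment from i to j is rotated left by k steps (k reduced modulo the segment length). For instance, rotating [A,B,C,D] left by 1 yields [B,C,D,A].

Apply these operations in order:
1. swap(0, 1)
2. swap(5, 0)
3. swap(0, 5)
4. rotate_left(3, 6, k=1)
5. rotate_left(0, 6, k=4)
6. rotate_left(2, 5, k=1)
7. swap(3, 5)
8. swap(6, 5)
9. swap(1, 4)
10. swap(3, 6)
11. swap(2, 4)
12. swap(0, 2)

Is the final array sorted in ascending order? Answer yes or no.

Answer: yes

Derivation:
After 1 (swap(0, 1)): [E, D, B, G, F, C, A]
After 2 (swap(5, 0)): [C, D, B, G, F, E, A]
After 3 (swap(0, 5)): [E, D, B, G, F, C, A]
After 4 (rotate_left(3, 6, k=1)): [E, D, B, F, C, A, G]
After 5 (rotate_left(0, 6, k=4)): [C, A, G, E, D, B, F]
After 6 (rotate_left(2, 5, k=1)): [C, A, E, D, B, G, F]
After 7 (swap(3, 5)): [C, A, E, G, B, D, F]
After 8 (swap(6, 5)): [C, A, E, G, B, F, D]
After 9 (swap(1, 4)): [C, B, E, G, A, F, D]
After 10 (swap(3, 6)): [C, B, E, D, A, F, G]
After 11 (swap(2, 4)): [C, B, A, D, E, F, G]
After 12 (swap(0, 2)): [A, B, C, D, E, F, G]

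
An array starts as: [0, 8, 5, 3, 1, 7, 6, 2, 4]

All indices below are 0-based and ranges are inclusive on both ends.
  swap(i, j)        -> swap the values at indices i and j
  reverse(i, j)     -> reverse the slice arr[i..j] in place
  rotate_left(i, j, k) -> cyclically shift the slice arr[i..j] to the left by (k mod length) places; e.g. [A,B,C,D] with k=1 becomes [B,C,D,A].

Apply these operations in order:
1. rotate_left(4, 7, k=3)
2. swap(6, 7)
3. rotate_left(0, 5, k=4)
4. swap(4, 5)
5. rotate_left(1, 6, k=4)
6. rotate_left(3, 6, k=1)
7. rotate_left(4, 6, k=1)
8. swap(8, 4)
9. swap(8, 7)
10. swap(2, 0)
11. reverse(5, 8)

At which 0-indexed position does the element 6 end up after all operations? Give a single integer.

Answer: 0

Derivation:
After 1 (rotate_left(4, 7, k=3)): [0, 8, 5, 3, 2, 1, 7, 6, 4]
After 2 (swap(6, 7)): [0, 8, 5, 3, 2, 1, 6, 7, 4]
After 3 (rotate_left(0, 5, k=4)): [2, 1, 0, 8, 5, 3, 6, 7, 4]
After 4 (swap(4, 5)): [2, 1, 0, 8, 3, 5, 6, 7, 4]
After 5 (rotate_left(1, 6, k=4)): [2, 5, 6, 1, 0, 8, 3, 7, 4]
After 6 (rotate_left(3, 6, k=1)): [2, 5, 6, 0, 8, 3, 1, 7, 4]
After 7 (rotate_left(4, 6, k=1)): [2, 5, 6, 0, 3, 1, 8, 7, 4]
After 8 (swap(8, 4)): [2, 5, 6, 0, 4, 1, 8, 7, 3]
After 9 (swap(8, 7)): [2, 5, 6, 0, 4, 1, 8, 3, 7]
After 10 (swap(2, 0)): [6, 5, 2, 0, 4, 1, 8, 3, 7]
After 11 (reverse(5, 8)): [6, 5, 2, 0, 4, 7, 3, 8, 1]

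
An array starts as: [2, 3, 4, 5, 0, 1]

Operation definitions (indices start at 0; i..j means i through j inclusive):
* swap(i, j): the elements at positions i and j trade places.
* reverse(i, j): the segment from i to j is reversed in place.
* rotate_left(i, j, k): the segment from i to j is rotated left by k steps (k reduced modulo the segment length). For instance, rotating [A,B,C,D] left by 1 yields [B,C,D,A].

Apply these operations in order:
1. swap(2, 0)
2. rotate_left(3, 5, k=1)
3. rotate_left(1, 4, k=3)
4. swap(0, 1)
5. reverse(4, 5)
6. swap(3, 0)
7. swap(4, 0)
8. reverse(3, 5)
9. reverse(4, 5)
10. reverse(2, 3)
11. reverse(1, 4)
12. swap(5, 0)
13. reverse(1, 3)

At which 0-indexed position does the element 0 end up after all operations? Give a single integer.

Answer: 1

Derivation:
After 1 (swap(2, 0)): [4, 3, 2, 5, 0, 1]
After 2 (rotate_left(3, 5, k=1)): [4, 3, 2, 0, 1, 5]
After 3 (rotate_left(1, 4, k=3)): [4, 1, 3, 2, 0, 5]
After 4 (swap(0, 1)): [1, 4, 3, 2, 0, 5]
After 5 (reverse(4, 5)): [1, 4, 3, 2, 5, 0]
After 6 (swap(3, 0)): [2, 4, 3, 1, 5, 0]
After 7 (swap(4, 0)): [5, 4, 3, 1, 2, 0]
After 8 (reverse(3, 5)): [5, 4, 3, 0, 2, 1]
After 9 (reverse(4, 5)): [5, 4, 3, 0, 1, 2]
After 10 (reverse(2, 3)): [5, 4, 0, 3, 1, 2]
After 11 (reverse(1, 4)): [5, 1, 3, 0, 4, 2]
After 12 (swap(5, 0)): [2, 1, 3, 0, 4, 5]
After 13 (reverse(1, 3)): [2, 0, 3, 1, 4, 5]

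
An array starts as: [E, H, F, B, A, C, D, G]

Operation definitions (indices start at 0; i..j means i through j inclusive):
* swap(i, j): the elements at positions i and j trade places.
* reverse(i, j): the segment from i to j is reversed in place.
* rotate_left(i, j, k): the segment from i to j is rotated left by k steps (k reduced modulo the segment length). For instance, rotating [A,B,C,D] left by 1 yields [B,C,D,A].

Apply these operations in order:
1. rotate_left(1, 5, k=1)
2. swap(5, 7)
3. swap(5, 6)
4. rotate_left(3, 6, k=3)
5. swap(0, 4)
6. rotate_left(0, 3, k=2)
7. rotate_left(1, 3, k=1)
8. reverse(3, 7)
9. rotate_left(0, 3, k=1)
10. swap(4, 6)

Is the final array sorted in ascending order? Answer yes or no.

Answer: no

Derivation:
After 1 (rotate_left(1, 5, k=1)): [E, F, B, A, C, H, D, G]
After 2 (swap(5, 7)): [E, F, B, A, C, G, D, H]
After 3 (swap(5, 6)): [E, F, B, A, C, D, G, H]
After 4 (rotate_left(3, 6, k=3)): [E, F, B, G, A, C, D, H]
After 5 (swap(0, 4)): [A, F, B, G, E, C, D, H]
After 6 (rotate_left(0, 3, k=2)): [B, G, A, F, E, C, D, H]
After 7 (rotate_left(1, 3, k=1)): [B, A, F, G, E, C, D, H]
After 8 (reverse(3, 7)): [B, A, F, H, D, C, E, G]
After 9 (rotate_left(0, 3, k=1)): [A, F, H, B, D, C, E, G]
After 10 (swap(4, 6)): [A, F, H, B, E, C, D, G]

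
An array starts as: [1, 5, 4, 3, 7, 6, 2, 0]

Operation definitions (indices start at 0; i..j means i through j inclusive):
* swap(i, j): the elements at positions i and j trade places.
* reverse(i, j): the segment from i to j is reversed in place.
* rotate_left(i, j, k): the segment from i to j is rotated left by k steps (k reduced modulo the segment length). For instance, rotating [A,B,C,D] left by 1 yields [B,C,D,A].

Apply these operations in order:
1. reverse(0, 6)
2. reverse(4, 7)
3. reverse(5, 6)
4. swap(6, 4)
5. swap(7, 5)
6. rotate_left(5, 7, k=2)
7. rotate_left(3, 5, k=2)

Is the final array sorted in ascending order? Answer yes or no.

After 1 (reverse(0, 6)): [2, 6, 7, 3, 4, 5, 1, 0]
After 2 (reverse(4, 7)): [2, 6, 7, 3, 0, 1, 5, 4]
After 3 (reverse(5, 6)): [2, 6, 7, 3, 0, 5, 1, 4]
After 4 (swap(6, 4)): [2, 6, 7, 3, 1, 5, 0, 4]
After 5 (swap(7, 5)): [2, 6, 7, 3, 1, 4, 0, 5]
After 6 (rotate_left(5, 7, k=2)): [2, 6, 7, 3, 1, 5, 4, 0]
After 7 (rotate_left(3, 5, k=2)): [2, 6, 7, 5, 3, 1, 4, 0]

Answer: no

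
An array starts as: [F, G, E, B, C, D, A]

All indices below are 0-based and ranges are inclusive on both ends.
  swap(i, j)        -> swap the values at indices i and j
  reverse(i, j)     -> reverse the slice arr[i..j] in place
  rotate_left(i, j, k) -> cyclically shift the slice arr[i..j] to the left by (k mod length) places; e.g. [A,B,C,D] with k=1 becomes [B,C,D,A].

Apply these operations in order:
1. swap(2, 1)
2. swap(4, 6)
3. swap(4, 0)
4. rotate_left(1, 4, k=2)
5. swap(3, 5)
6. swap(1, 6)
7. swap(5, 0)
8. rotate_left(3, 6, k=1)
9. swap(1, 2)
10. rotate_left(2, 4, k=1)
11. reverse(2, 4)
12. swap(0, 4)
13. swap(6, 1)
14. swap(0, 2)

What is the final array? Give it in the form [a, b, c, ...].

Answer: [C, D, G, A, E, B, F]

Derivation:
After 1 (swap(2, 1)): [F, E, G, B, C, D, A]
After 2 (swap(4, 6)): [F, E, G, B, A, D, C]
After 3 (swap(4, 0)): [A, E, G, B, F, D, C]
After 4 (rotate_left(1, 4, k=2)): [A, B, F, E, G, D, C]
After 5 (swap(3, 5)): [A, B, F, D, G, E, C]
After 6 (swap(1, 6)): [A, C, F, D, G, E, B]
After 7 (swap(5, 0)): [E, C, F, D, G, A, B]
After 8 (rotate_left(3, 6, k=1)): [E, C, F, G, A, B, D]
After 9 (swap(1, 2)): [E, F, C, G, A, B, D]
After 10 (rotate_left(2, 4, k=1)): [E, F, G, A, C, B, D]
After 11 (reverse(2, 4)): [E, F, C, A, G, B, D]
After 12 (swap(0, 4)): [G, F, C, A, E, B, D]
After 13 (swap(6, 1)): [G, D, C, A, E, B, F]
After 14 (swap(0, 2)): [C, D, G, A, E, B, F]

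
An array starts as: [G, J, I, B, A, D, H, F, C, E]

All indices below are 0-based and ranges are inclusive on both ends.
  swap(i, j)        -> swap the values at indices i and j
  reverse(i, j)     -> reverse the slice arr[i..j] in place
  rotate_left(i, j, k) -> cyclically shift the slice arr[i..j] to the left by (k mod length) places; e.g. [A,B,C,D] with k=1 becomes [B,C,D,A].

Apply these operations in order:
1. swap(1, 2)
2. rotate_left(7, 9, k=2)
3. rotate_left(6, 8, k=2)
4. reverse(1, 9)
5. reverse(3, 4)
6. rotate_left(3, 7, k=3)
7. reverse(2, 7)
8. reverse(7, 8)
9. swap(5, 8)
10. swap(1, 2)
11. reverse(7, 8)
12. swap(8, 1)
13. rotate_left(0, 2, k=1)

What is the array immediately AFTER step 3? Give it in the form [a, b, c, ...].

Answer: [G, I, J, B, A, D, F, H, E, C]

Derivation:
After 1 (swap(1, 2)): [G, I, J, B, A, D, H, F, C, E]
After 2 (rotate_left(7, 9, k=2)): [G, I, J, B, A, D, H, E, F, C]
After 3 (rotate_left(6, 8, k=2)): [G, I, J, B, A, D, F, H, E, C]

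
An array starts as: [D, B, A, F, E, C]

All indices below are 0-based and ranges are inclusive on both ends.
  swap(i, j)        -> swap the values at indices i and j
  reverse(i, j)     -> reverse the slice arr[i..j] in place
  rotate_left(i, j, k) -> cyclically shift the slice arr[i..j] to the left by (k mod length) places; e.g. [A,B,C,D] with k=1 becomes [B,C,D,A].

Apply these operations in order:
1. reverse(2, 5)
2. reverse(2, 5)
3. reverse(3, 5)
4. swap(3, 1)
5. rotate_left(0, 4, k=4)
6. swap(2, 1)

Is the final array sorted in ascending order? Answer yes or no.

After 1 (reverse(2, 5)): [D, B, C, E, F, A]
After 2 (reverse(2, 5)): [D, B, A, F, E, C]
After 3 (reverse(3, 5)): [D, B, A, C, E, F]
After 4 (swap(3, 1)): [D, C, A, B, E, F]
After 5 (rotate_left(0, 4, k=4)): [E, D, C, A, B, F]
After 6 (swap(2, 1)): [E, C, D, A, B, F]

Answer: no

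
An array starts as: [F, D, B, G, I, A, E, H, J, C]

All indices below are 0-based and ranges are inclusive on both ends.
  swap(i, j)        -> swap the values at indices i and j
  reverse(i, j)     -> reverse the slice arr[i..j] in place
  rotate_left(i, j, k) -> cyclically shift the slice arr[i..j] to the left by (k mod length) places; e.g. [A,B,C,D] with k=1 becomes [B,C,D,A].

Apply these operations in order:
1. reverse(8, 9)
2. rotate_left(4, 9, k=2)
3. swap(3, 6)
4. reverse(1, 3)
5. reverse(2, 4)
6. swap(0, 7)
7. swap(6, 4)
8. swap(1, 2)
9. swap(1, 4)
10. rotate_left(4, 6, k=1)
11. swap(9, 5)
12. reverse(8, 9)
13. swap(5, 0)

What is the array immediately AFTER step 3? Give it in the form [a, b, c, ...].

Answer: [F, D, B, C, E, H, G, J, I, A]

Derivation:
After 1 (reverse(8, 9)): [F, D, B, G, I, A, E, H, C, J]
After 2 (rotate_left(4, 9, k=2)): [F, D, B, G, E, H, C, J, I, A]
After 3 (swap(3, 6)): [F, D, B, C, E, H, G, J, I, A]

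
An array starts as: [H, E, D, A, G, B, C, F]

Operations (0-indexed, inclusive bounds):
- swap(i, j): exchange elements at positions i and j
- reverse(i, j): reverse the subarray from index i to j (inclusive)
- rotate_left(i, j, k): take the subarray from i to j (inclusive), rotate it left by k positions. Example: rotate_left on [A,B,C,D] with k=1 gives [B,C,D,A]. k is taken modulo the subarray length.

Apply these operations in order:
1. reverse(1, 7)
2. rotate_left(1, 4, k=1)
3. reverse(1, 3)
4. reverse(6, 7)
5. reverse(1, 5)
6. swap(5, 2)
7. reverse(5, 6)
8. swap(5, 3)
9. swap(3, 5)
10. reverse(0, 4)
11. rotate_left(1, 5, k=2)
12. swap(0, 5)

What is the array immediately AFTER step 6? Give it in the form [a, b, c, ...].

After 1 (reverse(1, 7)): [H, F, C, B, G, A, D, E]
After 2 (rotate_left(1, 4, k=1)): [H, C, B, G, F, A, D, E]
After 3 (reverse(1, 3)): [H, G, B, C, F, A, D, E]
After 4 (reverse(6, 7)): [H, G, B, C, F, A, E, D]
After 5 (reverse(1, 5)): [H, A, F, C, B, G, E, D]
After 6 (swap(5, 2)): [H, A, G, C, B, F, E, D]

Answer: [H, A, G, C, B, F, E, D]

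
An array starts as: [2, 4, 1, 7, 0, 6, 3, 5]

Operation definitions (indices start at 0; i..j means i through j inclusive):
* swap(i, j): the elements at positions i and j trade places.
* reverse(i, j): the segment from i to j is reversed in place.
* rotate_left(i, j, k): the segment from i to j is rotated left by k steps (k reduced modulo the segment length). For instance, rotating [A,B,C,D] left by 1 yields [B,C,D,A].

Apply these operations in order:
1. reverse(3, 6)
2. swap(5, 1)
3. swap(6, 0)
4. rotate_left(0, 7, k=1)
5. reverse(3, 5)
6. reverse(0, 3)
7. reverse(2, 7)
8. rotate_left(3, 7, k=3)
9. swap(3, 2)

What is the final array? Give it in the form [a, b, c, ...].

Answer: [2, 3, 0, 7, 1, 5, 6, 4]

Derivation:
After 1 (reverse(3, 6)): [2, 4, 1, 3, 6, 0, 7, 5]
After 2 (swap(5, 1)): [2, 0, 1, 3, 6, 4, 7, 5]
After 3 (swap(6, 0)): [7, 0, 1, 3, 6, 4, 2, 5]
After 4 (rotate_left(0, 7, k=1)): [0, 1, 3, 6, 4, 2, 5, 7]
After 5 (reverse(3, 5)): [0, 1, 3, 2, 4, 6, 5, 7]
After 6 (reverse(0, 3)): [2, 3, 1, 0, 4, 6, 5, 7]
After 7 (reverse(2, 7)): [2, 3, 7, 5, 6, 4, 0, 1]
After 8 (rotate_left(3, 7, k=3)): [2, 3, 7, 0, 1, 5, 6, 4]
After 9 (swap(3, 2)): [2, 3, 0, 7, 1, 5, 6, 4]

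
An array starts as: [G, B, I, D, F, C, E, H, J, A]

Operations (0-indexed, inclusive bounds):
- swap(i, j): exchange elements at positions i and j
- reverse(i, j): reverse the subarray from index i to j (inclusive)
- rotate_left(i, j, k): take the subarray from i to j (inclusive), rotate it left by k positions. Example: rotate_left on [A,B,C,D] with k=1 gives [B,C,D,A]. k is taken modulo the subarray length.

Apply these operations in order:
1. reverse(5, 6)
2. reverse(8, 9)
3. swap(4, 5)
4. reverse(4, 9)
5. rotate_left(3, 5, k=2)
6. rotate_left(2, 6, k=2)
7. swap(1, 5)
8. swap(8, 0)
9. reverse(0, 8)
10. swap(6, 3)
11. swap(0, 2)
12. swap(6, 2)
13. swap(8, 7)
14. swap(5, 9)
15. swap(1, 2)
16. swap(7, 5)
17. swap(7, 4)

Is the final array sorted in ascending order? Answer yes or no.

After 1 (reverse(5, 6)): [G, B, I, D, F, E, C, H, J, A]
After 2 (reverse(8, 9)): [G, B, I, D, F, E, C, H, A, J]
After 3 (swap(4, 5)): [G, B, I, D, E, F, C, H, A, J]
After 4 (reverse(4, 9)): [G, B, I, D, J, A, H, C, F, E]
After 5 (rotate_left(3, 5, k=2)): [G, B, I, A, D, J, H, C, F, E]
After 6 (rotate_left(2, 6, k=2)): [G, B, D, J, H, I, A, C, F, E]
After 7 (swap(1, 5)): [G, I, D, J, H, B, A, C, F, E]
After 8 (swap(8, 0)): [F, I, D, J, H, B, A, C, G, E]
After 9 (reverse(0, 8)): [G, C, A, B, H, J, D, I, F, E]
After 10 (swap(6, 3)): [G, C, A, D, H, J, B, I, F, E]
After 11 (swap(0, 2)): [A, C, G, D, H, J, B, I, F, E]
After 12 (swap(6, 2)): [A, C, B, D, H, J, G, I, F, E]
After 13 (swap(8, 7)): [A, C, B, D, H, J, G, F, I, E]
After 14 (swap(5, 9)): [A, C, B, D, H, E, G, F, I, J]
After 15 (swap(1, 2)): [A, B, C, D, H, E, G, F, I, J]
After 16 (swap(7, 5)): [A, B, C, D, H, F, G, E, I, J]
After 17 (swap(7, 4)): [A, B, C, D, E, F, G, H, I, J]

Answer: yes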